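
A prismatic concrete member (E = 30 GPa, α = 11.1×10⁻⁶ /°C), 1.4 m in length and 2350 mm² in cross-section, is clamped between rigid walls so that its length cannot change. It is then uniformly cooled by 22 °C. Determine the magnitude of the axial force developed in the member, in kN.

With zero net strain, σ = E·αΔT = 30 GPa × 11.1×10⁻⁶ × 22 = 7.326 MPa.
Axial force P = σA = 7.326 × 2350 = 17220 N = 17.22 kN, tensile.

P ≈ 17.2 kN (tensile)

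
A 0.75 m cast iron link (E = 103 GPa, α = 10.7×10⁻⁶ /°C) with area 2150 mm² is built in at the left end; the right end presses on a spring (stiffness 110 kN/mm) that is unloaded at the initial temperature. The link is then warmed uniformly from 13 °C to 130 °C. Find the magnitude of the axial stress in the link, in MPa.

If the spring were absent the link would lengthen by αΔT L = 10.7×10⁻⁶ × 117 × 750 = 0.9389 mm.
With a force P in the spring, the elastic change of the link is PL/(AE) and that of the spring is P/k; compatibility requires their sum to equal δ_free.
P [ L/(AE) + 1/k ] = δ_free → P [ 750/(2150×103×10³) + 1/(110×10³) ] = 0.9389.
P = 0.9389 / 1.248×10⁻⁵ = 75250 N.
σ = P/A = 75250/2150 = 35 MPa.

σ ≈ 35 MPa (compressive)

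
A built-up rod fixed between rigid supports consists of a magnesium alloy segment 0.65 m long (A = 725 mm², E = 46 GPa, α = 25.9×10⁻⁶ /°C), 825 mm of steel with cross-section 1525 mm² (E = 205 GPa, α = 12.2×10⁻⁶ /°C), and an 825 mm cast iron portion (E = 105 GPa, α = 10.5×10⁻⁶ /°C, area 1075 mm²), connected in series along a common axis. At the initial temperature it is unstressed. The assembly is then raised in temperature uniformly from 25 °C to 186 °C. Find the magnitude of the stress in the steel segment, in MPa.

With the walls removed the bar would change length by δ_free = Σ αᵢΔT Lᵢ = 25.9×10⁻⁶×161×650 + 12.2×10⁻⁶×161×825 + 10.5×10⁻⁶×161×825 = 5.726 mm.
The rigid supports impose zero overall length change; the single axial force P common to all segments must satisfy P Σ Lᵢ/(AᵢEᵢ) = δ_free.
Σ Lᵢ/(AᵢEᵢ) = 650/(725×46×10³) + 825/(1525×205×10³) + 825/(1075×105×10³) = 2.944×10⁻⁵ mm/N.
So P = 5.726 / 2.944×10⁻⁵ = 194.5 kN, compressive.
σ_{steel} = P / A = 194500 / 1525 = 127.5 MPa.

σ ≈ 128 MPa (compressive)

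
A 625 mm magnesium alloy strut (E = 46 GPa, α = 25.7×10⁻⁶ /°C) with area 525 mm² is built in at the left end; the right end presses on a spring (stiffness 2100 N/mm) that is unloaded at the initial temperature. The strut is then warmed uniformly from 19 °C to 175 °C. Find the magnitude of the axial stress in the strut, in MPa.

Free thermal expansion: δ_free = αΔT L = 25.7×10⁻⁶ × 156 × 625 = 2.506 mm.
With a force P in the spring, the elastic change of the strut is PL/(AE) and that of the spring is P/k; compatibility requires their sum to equal δ_free.
So P = δ_free / [L/(AE) + 1/k] = 2.506 / [ 625/(525×46×10³) + 1/(2100) ].
P = 2.506 / 0.0005021 = 4991 N.
σ = P/A = 4991/525 = 9.506 MPa.

σ ≈ 9.51 MPa (compressive)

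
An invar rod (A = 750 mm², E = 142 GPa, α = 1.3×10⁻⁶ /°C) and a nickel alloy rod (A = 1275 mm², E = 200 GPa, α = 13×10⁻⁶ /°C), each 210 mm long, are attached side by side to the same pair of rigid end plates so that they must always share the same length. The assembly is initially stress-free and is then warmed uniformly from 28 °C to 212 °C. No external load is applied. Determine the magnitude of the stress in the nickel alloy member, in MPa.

σ ≈ 127 MPa (compressive)

Both members must finish at the same length. With the larger α, the nickel alloy tends to over-expand; the plates restrain it, putting the nickel alloy in compression and the invar in tension. With no external load the two internal forces are equal and opposite, magnitude P.
Compatibility of the two members (thermal + elastic change equal): (α₁ − α₂)ΔT = P·[1/(A₁E₁) + 1/(A₂E₂)].
|α₁ − α₂|·ΔT = 11.7×10⁻⁶ × 184 = 0.002153.
1/(A₁E₁) + 1/(A₂E₂) = 1/(750×142×10³) + 1/(1275×200×10³) = 1.331×10⁻⁸ N⁻¹.
P = 0.002153 / 1.331×10⁻⁸ = 161700 N = 161.7 kN.
σ_{nickel alloy} = P/A₂ = 161700/1275 = 126.8 MPa, compressive.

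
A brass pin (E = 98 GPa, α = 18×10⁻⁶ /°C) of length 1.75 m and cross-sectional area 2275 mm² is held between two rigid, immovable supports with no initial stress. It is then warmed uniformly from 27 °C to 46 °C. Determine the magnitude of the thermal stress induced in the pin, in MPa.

With length fixed, the mechanical strain must cancel the thermal strain αΔT = 18×10⁻⁶ × 19 = 342×10⁻⁶.
Hence σ = E·αΔT = 98×10³ × 342×10⁻⁶ = 33.52 MPa, compressive.

σ ≈ 33.5 MPa (compressive)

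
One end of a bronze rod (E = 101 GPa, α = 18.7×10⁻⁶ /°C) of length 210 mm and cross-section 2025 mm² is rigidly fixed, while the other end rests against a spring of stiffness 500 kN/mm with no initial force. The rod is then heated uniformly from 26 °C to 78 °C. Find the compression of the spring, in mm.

Free thermal expansion: δ_free = αΔT L = 18.7×10⁻⁶ × 52 × 210 = 0.2042 mm.
Let P be the compressive force at the spring. The rod shortens elastically by PL/(AE) and the spring compresses by P/k; together these equal δ_free.
P [ L/(AE) + 1/k ] = δ_free → P [ 210/(2025×101×10³) + 1/(500×10³) ] = 0.2042.
P = 0.2042 / 3.027×10⁻⁶ = 67470 N.
Spring compression = P/k = 67470/(500×10³) = 0.1349 mm.

δ ≈ 0.135 mm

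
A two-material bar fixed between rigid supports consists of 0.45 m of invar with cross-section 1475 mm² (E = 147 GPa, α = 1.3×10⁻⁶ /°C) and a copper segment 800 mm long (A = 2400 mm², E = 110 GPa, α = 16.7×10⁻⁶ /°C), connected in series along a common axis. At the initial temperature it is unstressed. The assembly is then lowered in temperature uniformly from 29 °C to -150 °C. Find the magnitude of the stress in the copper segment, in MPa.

σ ≈ 204 MPa (tensile)

Free thermal contraction of the whole bar: Σ αᵢΔT Lᵢ = 1.3×10⁻⁶×179×450 + 16.7×10⁻⁶×179×800 = 2.496 mm.
Since the ends are fixed, an axial force P builds up, equal in every segment, with P · Σ Lᵢ/(AᵢEᵢ) = δ_free.
The series flexibility is Σ Lᵢ/(AᵢEᵢ) = 450/(1475×147×10³) + 800/(2400×110×10³) = 5.106×10⁻⁶ mm/N.
So P = 2.496 / 5.106×10⁻⁶ = 488.9 kN, tensile.
σ_{copper} = P / A = 488900 / 2400 = 203.7 MPa.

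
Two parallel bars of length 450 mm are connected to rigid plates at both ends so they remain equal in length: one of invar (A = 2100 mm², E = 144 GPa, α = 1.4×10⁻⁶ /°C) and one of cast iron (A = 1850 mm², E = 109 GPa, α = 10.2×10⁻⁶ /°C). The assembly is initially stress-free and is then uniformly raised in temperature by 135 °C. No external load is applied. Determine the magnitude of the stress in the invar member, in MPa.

σ ≈ 68.4 MPa (tensile)

Both members must finish at the same length. With the larger α, the cast iron tends to over-expand; the plates restrain it, putting the cast iron in compression and the invar in tension. With no external load the two internal forces are equal and opposite, magnitude P.
Compatibility of the two members (thermal + elastic change equal): (α₁ − α₂)ΔT = P·[1/(A₁E₁) + 1/(A₂E₂)].
|α₁ − α₂|·ΔT = 8.8×10⁻⁶ × 135 = 0.001188.
1/(A₁E₁) + 1/(A₂E₂) = 1/(2100×144×10³) + 1/(1850×109×10³) = 8.266×10⁻⁹ N⁻¹.
So P = 0.001188 / 8.266×10⁻⁹ = 143.7 kN.
σ_{invar} = P/A₁ = 143700/2100 = 68.44 MPa, tensile.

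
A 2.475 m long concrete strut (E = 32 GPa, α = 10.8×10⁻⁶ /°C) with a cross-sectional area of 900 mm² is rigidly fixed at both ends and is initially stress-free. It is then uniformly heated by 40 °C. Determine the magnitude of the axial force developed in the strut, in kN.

With zero net strain, σ = E·αΔT = 32 GPa × 10.8×10⁻⁶ × 40 = 13.82 MPa.
Axial force P = σA = 13.82 × 900 = 12440 N = 12.44 kN, compressive.

P ≈ 12.4 kN (compressive)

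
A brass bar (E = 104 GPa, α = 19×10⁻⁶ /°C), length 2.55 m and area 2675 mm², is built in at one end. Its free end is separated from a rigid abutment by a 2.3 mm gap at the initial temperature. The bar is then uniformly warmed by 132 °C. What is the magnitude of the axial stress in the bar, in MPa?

Unrestrained expansion: δ_free = αΔT L = 19×10⁻⁶ × 132 × 2550 = 6.395 mm.
The gap closes (δ_free > 2.3 mm) and the wall then resists a further 6.395 − 2.3 = 4.095 mm of expansion.
Compatibility: PL/(AE) = 4.095 mm, so σ = P/A = E × (4.095/2550) = 167 MPa.

σ ≈ 167 MPa (compressive)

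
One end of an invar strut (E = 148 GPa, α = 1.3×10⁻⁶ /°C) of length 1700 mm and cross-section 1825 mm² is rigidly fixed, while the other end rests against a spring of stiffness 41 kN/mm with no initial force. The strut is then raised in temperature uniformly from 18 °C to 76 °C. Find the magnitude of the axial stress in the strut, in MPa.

σ ≈ 2.29 MPa (compressive)

The unrestrained thermal change is αΔT L = 1.3×10⁻⁶ × 58 × 1700 = 0.1282 mm.
Let P be the compressive force at the spring. The strut shortens elastically by PL/(AE) and the spring compresses by P/k; together these equal δ_free.
So P = δ_free / [L/(AE) + 1/k] = 0.1282 / [ 1700/(1825×148×10³) + 1/(41×10³) ].
P = 0.1282 / 3.068×10⁻⁵ = 4177 N.
σ = P/A = 4177/1825 = 2.289 MPa.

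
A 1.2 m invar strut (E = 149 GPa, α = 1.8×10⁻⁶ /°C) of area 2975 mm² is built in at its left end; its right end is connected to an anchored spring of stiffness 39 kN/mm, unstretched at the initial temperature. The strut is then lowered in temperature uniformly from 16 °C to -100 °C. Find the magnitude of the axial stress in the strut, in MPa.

σ ≈ 2.97 MPa (tensile)

If the spring were absent the strut would shorten by αΔT L = 1.8×10⁻⁶ × 116 × 1200 = 0.2506 mm.
Let P be the tensile force in the spring. The strut extends elastically by PL/(AE) and the spring stretches by P/k; together these equal δ_free.
So P = δ_free / [L/(AE) + 1/k] = 0.2506 / [ 1200/(2975×149×10³) + 1/(39×10³) ].
P = 0.2506 / 2.835×10⁻⁵ = 8839 N.
σ = P/A = 8839/2975 = 2.971 MPa.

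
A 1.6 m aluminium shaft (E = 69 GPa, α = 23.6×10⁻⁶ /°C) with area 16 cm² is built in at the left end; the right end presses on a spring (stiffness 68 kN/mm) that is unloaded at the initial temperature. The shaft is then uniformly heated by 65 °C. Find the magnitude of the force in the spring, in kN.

P ≈ 84.1 kN

The unrestrained thermal change is αΔT L = 23.6×10⁻⁶ × 65 × 1600 = 2.454 mm.
Let P be the compressive force at the spring. The shaft shortens elastically by PL/(AE) and the spring compresses by P/k; together these equal δ_free.
P [ L/(AE) + 1/k ] = δ_free → P [ 1600/(1600×69×10³) + 1/(68×10³) ] = 2.454.
P = 2.454 / 2.92×10⁻⁵ = 84060 N.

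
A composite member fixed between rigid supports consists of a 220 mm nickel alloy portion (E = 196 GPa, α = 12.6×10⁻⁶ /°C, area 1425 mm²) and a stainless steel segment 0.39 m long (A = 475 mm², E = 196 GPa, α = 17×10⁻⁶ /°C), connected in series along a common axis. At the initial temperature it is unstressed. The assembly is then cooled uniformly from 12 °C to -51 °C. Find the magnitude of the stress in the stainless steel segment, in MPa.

With the walls removed the bar would change length by δ_free = Σ αᵢΔT Lᵢ = 12.6×10⁻⁶×63×220 + 17×10⁻⁶×63×390 = 0.5923 mm.
The rigid supports impose zero overall length change; the single axial force P common to all segments must satisfy P Σ Lᵢ/(AᵢEᵢ) = δ_free.
The series flexibility is Σ Lᵢ/(AᵢEᵢ) = 220/(1425×196×10³) + 390/(475×196×10³) = 4.977×10⁻⁶ mm/N.
Hence P = δ_free / Σ(L/AE) = 0.5923/4.977×10⁻⁶ = 119 kN (tensile).
σ_{stainless steel} = P / A = 119000 / 475 = 250.6 MPa.

σ ≈ 251 MPa (tensile)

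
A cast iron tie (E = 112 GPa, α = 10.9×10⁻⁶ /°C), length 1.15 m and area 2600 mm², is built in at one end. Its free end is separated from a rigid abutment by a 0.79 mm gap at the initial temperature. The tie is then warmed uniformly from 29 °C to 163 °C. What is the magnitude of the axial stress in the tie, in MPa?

σ ≈ 86.6 MPa (compressive)

If the wall were absent the tie would grow by αΔT L = 10.9×10⁻⁶ × 134 × 1150 = 1.68 mm.
After closing the 0.79 mm clearance, 1.68 − 0.79 = 0.8897 mm of expansion remains to be suppressed by the wall.
Compatibility: PL/(AE) = 0.8897 mm, so σ = P/A = E × (0.8897/1150) = 86.65 MPa.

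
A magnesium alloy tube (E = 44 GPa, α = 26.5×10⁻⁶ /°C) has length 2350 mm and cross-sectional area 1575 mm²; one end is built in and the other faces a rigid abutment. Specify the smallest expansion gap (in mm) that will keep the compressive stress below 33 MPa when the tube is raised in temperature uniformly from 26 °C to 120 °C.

g ≈ 4.09 mm

With no wall the tube would lengthen by αΔT L = 26.5×10⁻⁶ × 94 × 2350 = 5.854 mm.
A stress of 33 MPa corresponds to the wall pushing the tube back by σL/E = 33×2350/(44×10³) = 1.762 mm.
So the gap has to take up the difference, g_min = δ_free − σL/E = 5.854 − 1.762 = 4.091 mm.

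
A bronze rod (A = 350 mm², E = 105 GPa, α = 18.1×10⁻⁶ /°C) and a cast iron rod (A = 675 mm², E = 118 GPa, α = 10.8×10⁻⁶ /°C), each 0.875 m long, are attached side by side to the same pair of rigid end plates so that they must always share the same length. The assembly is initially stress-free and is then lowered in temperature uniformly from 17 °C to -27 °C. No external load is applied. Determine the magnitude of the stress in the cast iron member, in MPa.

σ ≈ 12 MPa (compressive)

Both members must finish at the same length. With the larger α, the bronze tends to over-contract; the plates restrain it, putting the bronze in tension and the cast iron in compression. With no external load the two internal forces are equal and opposite, magnitude P.
Compatibility of the two members (thermal + elastic change equal): (α₁ − α₂)ΔT = P·[1/(A₁E₁) + 1/(A₂E₂)].
|α₁ − α₂|·ΔT = 7.3×10⁻⁶ × 44 = 0.0003212.
1/(A₁E₁) + 1/(A₂E₂) = 1/(350×105×10³) + 1/(675×118×10³) = 3.977×10⁻⁸ N⁻¹.
P = 0.0003212 / 3.977×10⁻⁸ = 8077 N = 8.077 kN.
σ_{cast iron} = P/A₂ = 8077/675 = 11.97 MPa, compressive.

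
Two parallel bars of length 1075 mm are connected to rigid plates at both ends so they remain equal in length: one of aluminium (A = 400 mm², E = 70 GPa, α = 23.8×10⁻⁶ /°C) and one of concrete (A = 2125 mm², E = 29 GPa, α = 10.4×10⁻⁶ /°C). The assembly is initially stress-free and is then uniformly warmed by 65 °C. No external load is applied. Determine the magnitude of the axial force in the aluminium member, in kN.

The aluminium has the larger α, so on heating it would change length more than the concrete if both were free. The rigid plates force a common final length, so the aluminium is put into compression and the concrete into tension, with equal and opposite forces P (no external load).
Equating the net (thermal + elastic) strains gives |α₁ − α₂|·ΔT = P·[1/(A₁E₁) + 1/(A₂E₂)].
|α₁ − α₂|·ΔT = 13.4×10⁻⁶ × 65 = 0.000871.
1/(A₁E₁) + 1/(A₂E₂) = 1/(400×70×10³) + 1/(2125×29×10³) = 5.194×10⁻⁸ N⁻¹.
P = 0.000871 / 5.194×10⁻⁸ = 16770 N = 16.77 kN.

P ≈ 16.8 kN (compressive in the aluminium)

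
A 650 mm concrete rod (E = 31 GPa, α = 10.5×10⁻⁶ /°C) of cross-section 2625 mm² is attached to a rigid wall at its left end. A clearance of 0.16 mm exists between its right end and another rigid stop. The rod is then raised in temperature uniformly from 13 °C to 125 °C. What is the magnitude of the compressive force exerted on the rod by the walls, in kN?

Unrestrained expansion: δ_free = αΔT L = 10.5×10⁻⁶ × 112 × 650 = 0.7644 mm.
After closing the 0.16 mm clearance, 0.7644 − 0.16 = 0.6044 mm of expansion remains to be suppressed by the wall.
That suppressed elongation corresponds to σ = E·Δ/L = 31×10³ × 0.6044/650 = 28.83 MPa.
Force on the wall = σA = 28.83 × 2625 mm² = 75.67 kN.

P ≈ 75.7 kN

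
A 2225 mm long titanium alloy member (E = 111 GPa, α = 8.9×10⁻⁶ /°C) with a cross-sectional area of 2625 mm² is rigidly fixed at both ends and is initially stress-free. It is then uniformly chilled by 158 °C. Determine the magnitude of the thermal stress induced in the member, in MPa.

Because both ends are immovable the net strain is zero, and the suppressed thermal strain is αΔT = 8.9×10⁻⁶ × 158 = 1406.2×10⁻⁶.
The stress required to suppress this strain is σ = Eε = 111×10³ × 1406.2×10⁻⁶ = 156.1 MPa, tensile since the member is trying to contract.

σ ≈ 156 MPa (tensile)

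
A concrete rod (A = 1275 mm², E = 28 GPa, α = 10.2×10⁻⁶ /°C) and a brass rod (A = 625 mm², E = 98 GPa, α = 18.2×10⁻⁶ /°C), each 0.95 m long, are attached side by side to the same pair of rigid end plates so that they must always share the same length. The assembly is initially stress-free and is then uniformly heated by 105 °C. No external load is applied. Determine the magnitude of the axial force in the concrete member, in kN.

Equilibrium of a rigid end plate with no external load gives equal and opposite internal forces ±P in the two members. Since α_{brass} > α_{concrete}, heating drives the brass into compression and the concrete into tension.
Setting the final lengths equal and cancelling L: (α₁ − α₂)ΔT = P/(A₁E₁) + P/(A₂E₂).
|α₁ − α₂|·ΔT = 8×10⁻⁶ × 105 = 0.00084.
1/(A₁E₁) + 1/(A₂E₂) = 1/(1275×28×10³) + 1/(625×98×10³) = 4.434×10⁻⁸ N⁻¹.
P = 0.00084 / 4.434×10⁻⁸ = 18950 N = 18.95 kN.

P ≈ 18.9 kN (tensile in the concrete)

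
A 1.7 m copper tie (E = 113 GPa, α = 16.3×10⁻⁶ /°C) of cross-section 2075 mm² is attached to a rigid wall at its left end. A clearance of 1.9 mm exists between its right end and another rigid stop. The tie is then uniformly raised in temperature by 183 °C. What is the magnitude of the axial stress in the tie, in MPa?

Unrestrained expansion: δ_free = αΔT L = 16.3×10⁻⁶ × 183 × 1700 = 5.071 mm.
The gap closes (δ_free > 1.9 mm) and the wall then resists a further 5.071 − 1.9 = 3.171 mm of expansion.
Compatibility: PL/(AE) = 3.171 mm, so σ = P/A = E × (3.171/1700) = 210.8 MPa.

σ ≈ 211 MPa (compressive)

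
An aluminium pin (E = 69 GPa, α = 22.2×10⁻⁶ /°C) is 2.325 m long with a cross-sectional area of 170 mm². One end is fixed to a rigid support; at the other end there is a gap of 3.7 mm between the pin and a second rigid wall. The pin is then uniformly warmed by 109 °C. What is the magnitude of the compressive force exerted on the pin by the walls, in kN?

P ≈ 9.72 kN

Unrestrained expansion: δ_free = αΔT L = 22.2×10⁻⁶ × 109 × 2325 = 5.626 mm.
The gap closes (δ_free > 3.7 mm) and the wall then resists a further 5.626 − 3.7 = 1.926 mm of expansion.
Compatibility: PL/(AE) = 1.926 mm, so σ = P/A = E × (1.926/2325) = 57.16 MPa.
Force on the wall = σA = 57.16 × 170 mm² = 9.717 kN.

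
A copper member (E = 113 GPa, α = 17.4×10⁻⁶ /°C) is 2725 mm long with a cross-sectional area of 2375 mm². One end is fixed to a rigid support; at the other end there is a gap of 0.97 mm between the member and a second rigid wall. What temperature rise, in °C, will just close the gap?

ΔT ≈ 20.5 °C

Contact occurs when the free expansion equals the gap: αΔT L = 0.97 mm.
ΔT = 0.97 / (17.4×10⁻⁶ × 2725) = 20.46 °C.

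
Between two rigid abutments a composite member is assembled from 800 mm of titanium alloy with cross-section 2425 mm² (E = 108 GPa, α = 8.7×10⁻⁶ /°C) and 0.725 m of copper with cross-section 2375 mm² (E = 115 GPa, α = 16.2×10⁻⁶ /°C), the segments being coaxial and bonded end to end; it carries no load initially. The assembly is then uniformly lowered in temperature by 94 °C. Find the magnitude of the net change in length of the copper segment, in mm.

With the walls removed the bar would change length by δ_free = Σ αᵢΔT Lᵢ = 8.7×10⁻⁶×94×800 + 16.2×10⁻⁶×94×725 = 1.758 mm.
The walls prevent any net length change, so an axial force P (same in every segment) develops. Compatibility: P · Σ Lᵢ/(AᵢEᵢ) = δ_free.
Σ Lᵢ/(AᵢEᵢ) = 800/(2425×108×10³) + 725/(2375×115×10³) = 5.709×10⁻⁶ mm/N.
Hence P = δ_free / Σ(L/AE) = 1.758/5.709×10⁻⁶ = 308 kN (tensile).
For the copper segment, free thermal change = 16.2×10⁻⁶×94×725 = 1.104 mm and elastic change from P = 308000×725/(2375×115×10³) = 0.8175 mm; these oppose, so the net change is 0.287 mm (segment shortens).

|ΔL| ≈ 0.287 mm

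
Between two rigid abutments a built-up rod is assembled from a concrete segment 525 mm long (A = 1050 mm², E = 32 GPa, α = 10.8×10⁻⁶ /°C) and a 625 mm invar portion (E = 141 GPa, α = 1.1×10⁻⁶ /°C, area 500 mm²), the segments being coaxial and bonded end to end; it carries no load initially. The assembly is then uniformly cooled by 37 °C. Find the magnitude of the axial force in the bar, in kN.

Free thermal contraction of the whole bar: Σ αᵢΔT Lᵢ = 10.8×10⁻⁶×37×525 + 1.1×10⁻⁶×37×625 = 0.2352 mm.
Since the ends are fixed, an axial force P builds up, equal in every segment, with P · Σ Lᵢ/(AᵢEᵢ) = δ_free.
The series flexibility is Σ Lᵢ/(AᵢEᵢ) = 525/(1050×32×10³) + 625/(500×141×10³) = 2.449×10⁻⁵ mm/N.
So P = 0.2352 / 2.449×10⁻⁵ = 9.605 kN, tensile.

P ≈ 9.6 kN (tensile)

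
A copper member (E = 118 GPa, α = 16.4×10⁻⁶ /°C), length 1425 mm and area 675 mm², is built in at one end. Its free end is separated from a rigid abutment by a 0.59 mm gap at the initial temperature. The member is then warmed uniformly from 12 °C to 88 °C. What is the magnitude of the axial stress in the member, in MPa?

σ ≈ 98.2 MPa (compressive)

Free thermal elongation = αΔT L = 16.4×10⁻⁶ × 76 × 1425 = 1.776 mm.
The gap closes (δ_free > 0.59 mm) and the wall then resists a further 1.776 − 0.59 = 1.186 mm of expansion.
Compatibility: PL/(AE) = 1.186 mm, so σ = P/A = E × (1.186/1425) = 98.22 MPa.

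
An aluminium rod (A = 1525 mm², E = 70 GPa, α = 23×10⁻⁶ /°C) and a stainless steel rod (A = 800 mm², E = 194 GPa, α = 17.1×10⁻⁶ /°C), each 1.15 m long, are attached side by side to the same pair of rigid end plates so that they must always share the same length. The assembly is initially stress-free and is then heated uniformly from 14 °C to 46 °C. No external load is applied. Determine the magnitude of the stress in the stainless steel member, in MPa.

The aluminium has the larger α, so on heating it would change length more than the stainless steel if both were free. The rigid plates force a common final length, so the aluminium is put into compression and the stainless steel into tension, with equal and opposite forces P (no external load).
Compatibility of the two members (thermal + elastic change equal): (α₁ − α₂)ΔT = P·[1/(A₁E₁) + 1/(A₂E₂)].
|α₁ − α₂|·ΔT = 5.9×10⁻⁶ × 32 = 0.0001888.
1/(A₁E₁) + 1/(A₂E₂) = 1/(1525×70×10³) + 1/(800×194×10³) = 1.581×10⁻⁸ N⁻¹.
P = 0.0001888 / 1.581×10⁻⁸ = 11940 N = 11.94 kN.
σ_{stainless steel} = P/A₂ = 11940/800 = 14.93 MPa, tensile.

σ ≈ 14.9 MPa (tensile)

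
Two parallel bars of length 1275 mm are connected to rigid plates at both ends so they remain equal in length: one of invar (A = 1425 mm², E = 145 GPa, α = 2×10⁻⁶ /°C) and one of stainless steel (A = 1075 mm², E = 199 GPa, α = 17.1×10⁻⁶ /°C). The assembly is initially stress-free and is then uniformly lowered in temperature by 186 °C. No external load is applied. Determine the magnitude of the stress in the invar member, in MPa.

Both members must finish at the same length. With the larger α, the stainless steel tends to over-contract; the plates restrain it, putting the stainless steel in tension and the invar in compression. With no external load the two internal forces are equal and opposite, magnitude P.
Compatibility of the two members (thermal + elastic change equal): (α₁ − α₂)ΔT = P·[1/(A₁E₁) + 1/(A₂E₂)].
|α₁ − α₂|·ΔT = 15.1×10⁻⁶ × 186 = 0.002809.
1/(A₁E₁) + 1/(A₂E₂) = 1/(1425×145×10³) + 1/(1075×199×10³) = 9.514×10⁻⁹ N⁻¹.
So P = 0.002809 / 9.514×10⁻⁹ = 295.2 kN.
σ_{invar} = P/A₁ = 295200/1425 = 207.2 MPa, compressive.

σ ≈ 207 MPa (compressive)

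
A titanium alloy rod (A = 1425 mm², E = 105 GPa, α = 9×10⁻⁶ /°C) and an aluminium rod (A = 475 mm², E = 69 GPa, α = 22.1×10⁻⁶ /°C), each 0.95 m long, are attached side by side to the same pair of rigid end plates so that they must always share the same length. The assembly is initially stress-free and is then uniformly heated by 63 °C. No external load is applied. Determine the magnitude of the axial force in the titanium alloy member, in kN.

The aluminium has the larger α, so on heating it would change length more than the titanium alloy if both were free. The rigid plates force a common final length, so the aluminium is put into compression and the titanium alloy into tension, with equal and opposite forces P (no external load).
Equating the net (thermal + elastic) strains gives |α₁ − α₂|·ΔT = P·[1/(A₁E₁) + 1/(A₂E₂)].
|α₁ − α₂|·ΔT = 13.1×10⁻⁶ × 63 = 0.0008253.
1/(A₁E₁) + 1/(A₂E₂) = 1/(1425×105×10³) + 1/(475×69×10³) = 3.719×10⁻⁸ N⁻¹.
So P = 0.0008253 / 3.719×10⁻⁸ = 22.19 kN.

P ≈ 22.2 kN (tensile in the titanium alloy)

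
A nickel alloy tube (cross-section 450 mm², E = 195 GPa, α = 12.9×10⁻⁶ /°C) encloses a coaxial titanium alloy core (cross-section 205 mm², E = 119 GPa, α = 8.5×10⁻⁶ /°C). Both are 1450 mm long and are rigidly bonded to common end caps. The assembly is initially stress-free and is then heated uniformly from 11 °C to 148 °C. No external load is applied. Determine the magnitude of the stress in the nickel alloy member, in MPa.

The nickel alloy has the larger α, so on heating it would change length more than the titanium alloy if both were free. The rigid plates force a common final length, so the nickel alloy is put into compression and the titanium alloy into tension, with equal and opposite forces P (no external load).
Equating the net (thermal + elastic) strains gives |α₁ − α₂|·ΔT = P·[1/(A₁E₁) + 1/(A₂E₂)].
|α₁ − α₂|·ΔT = 4.4×10⁻⁶ × 137 = 0.0006028.
1/(A₁E₁) + 1/(A₂E₂) = 1/(450×195×10³) + 1/(205×119×10³) = 5.239×10⁻⁸ N⁻¹.
So P = 0.0006028 / 5.239×10⁻⁸ = 11.51 kN.
σ_{nickel alloy} = P/A₁ = 11510/450 = 25.57 MPa, compressive.

σ ≈ 25.6 MPa (compressive)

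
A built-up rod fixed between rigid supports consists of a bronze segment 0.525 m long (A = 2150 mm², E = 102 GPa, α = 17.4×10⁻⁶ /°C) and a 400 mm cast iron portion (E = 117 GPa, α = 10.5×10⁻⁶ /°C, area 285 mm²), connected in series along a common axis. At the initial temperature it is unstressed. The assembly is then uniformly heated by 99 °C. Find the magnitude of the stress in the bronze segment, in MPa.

σ ≈ 42.7 MPa (compressive)

With the walls removed the bar would change length by δ_free = Σ αᵢΔT Lᵢ = 17.4×10⁻⁶×99×525 + 10.5×10⁻⁶×99×400 = 1.32 mm.
The rigid supports impose zero overall length change; the single axial force P common to all segments must satisfy P Σ Lᵢ/(AᵢEᵢ) = δ_free.
Σ Lᵢ/(AᵢEᵢ) = 525/(2150×102×10³) + 400/(285×117×10³) = 1.439×10⁻⁵ mm/N.
Hence P = δ_free / Σ(L/AE) = 1.32/1.439×10⁻⁵ = 91.74 kN (compressive).
σ_{bronze} = P / A = 91740 / 2150 = 42.67 MPa.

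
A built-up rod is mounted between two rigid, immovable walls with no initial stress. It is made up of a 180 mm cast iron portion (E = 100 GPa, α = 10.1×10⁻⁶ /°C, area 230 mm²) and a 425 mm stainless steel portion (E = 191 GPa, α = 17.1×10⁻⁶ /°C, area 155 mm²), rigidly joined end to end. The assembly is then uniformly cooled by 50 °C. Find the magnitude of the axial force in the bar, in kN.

Free thermal contraction of the whole bar: Σ αᵢΔT Lᵢ = 10.1×10⁻⁶×50×180 + 17.1×10⁻⁶×50×425 = 0.4543 mm.
Since the ends are fixed, an axial force P builds up, equal in every segment, with P · Σ Lᵢ/(AᵢEᵢ) = δ_free.
The series flexibility is Σ Lᵢ/(AᵢEᵢ) = 180/(230×100×10³) + 425/(155×191×10³) = 2.218×10⁻⁵ mm/N.
P = 0.4543 / 2.218×10⁻⁵ = 20480 N = 20.48 kN, tensile.

P ≈ 20.5 kN (tensile)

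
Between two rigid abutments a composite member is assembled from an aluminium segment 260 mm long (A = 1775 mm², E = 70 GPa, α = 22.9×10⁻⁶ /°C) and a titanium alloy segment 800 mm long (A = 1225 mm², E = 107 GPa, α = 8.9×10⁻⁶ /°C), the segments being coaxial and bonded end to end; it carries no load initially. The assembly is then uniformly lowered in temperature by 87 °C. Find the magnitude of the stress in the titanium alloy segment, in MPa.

With the walls removed the bar would change length by δ_free = Σ αᵢΔT Lᵢ = 22.9×10⁻⁶×87×260 + 8.9×10⁻⁶×87×800 = 1.137 mm.
Since the ends are fixed, an axial force P builds up, equal in every segment, with P · Σ Lᵢ/(AᵢEᵢ) = δ_free.
Σ Lᵢ/(AᵢEᵢ) = 260/(1775×70×10³) + 800/(1225×107×10³) = 8.196×10⁻⁶ mm/N.
So P = 1.137 / 8.196×10⁻⁶ = 138.8 kN, tensile.
σ_{titanium alloy} = P / A = 138800 / 1225 = 113.3 MPa.

σ ≈ 113 MPa (tensile)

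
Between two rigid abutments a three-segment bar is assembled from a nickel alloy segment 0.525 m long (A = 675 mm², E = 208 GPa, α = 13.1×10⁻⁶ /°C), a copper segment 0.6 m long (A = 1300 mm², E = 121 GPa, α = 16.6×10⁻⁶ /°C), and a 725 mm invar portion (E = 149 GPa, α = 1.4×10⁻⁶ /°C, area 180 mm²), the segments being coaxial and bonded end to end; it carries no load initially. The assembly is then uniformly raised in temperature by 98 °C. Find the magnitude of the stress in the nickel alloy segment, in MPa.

If the supports were absent, the total length change would be Σ αᵢΔT Lᵢ = 13.1×10⁻⁶×98×525 + 16.6×10⁻⁶×98×600 + 1.4×10⁻⁶×98×725 = 1.75 mm.
The rigid supports impose zero overall length change; the single axial force P common to all segments must satisfy P Σ Lᵢ/(AᵢEᵢ) = δ_free.
Σ Lᵢ/(AᵢEᵢ) = 525/(675×208×10³) + 600/(1300×121×10³) + 725/(180×149×10³) = 3.459×10⁻⁵ mm/N.
Hence P = δ_free / Σ(L/AE) = 1.75/3.459×10⁻⁵ = 50.59 kN (compressive).
σ_{nickel alloy} = P / A = 50590 / 675 = 74.94 MPa.

σ ≈ 74.9 MPa (compressive)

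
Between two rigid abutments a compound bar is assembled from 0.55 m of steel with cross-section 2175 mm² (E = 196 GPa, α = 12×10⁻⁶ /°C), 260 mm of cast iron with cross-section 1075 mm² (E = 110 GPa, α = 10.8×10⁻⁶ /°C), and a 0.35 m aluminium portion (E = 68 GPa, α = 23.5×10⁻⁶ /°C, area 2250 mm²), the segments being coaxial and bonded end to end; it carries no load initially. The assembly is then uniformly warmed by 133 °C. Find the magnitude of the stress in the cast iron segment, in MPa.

σ ≈ 378 MPa (compressive)

With the walls removed the bar would change length by δ_free = Σ αᵢΔT Lᵢ = 12×10⁻⁶×133×550 + 10.8×10⁻⁶×133×260 + 23.5×10⁻⁶×133×350 = 2.345 mm.
The walls prevent any net length change, so an axial force P (same in every segment) develops. Compatibility: P · Σ Lᵢ/(AᵢEᵢ) = δ_free.
The series flexibility is Σ Lᵢ/(AᵢEᵢ) = 550/(2175×196×10³) + 260/(1075×110×10³) + 350/(2250×68×10³) = 5.776×10⁻⁶ mm/N.
So P = 2.345 / 5.776×10⁻⁶ = 406 kN, compressive.
σ_{cast iron} = P / A = 406000 / 1075 = 377.7 MPa.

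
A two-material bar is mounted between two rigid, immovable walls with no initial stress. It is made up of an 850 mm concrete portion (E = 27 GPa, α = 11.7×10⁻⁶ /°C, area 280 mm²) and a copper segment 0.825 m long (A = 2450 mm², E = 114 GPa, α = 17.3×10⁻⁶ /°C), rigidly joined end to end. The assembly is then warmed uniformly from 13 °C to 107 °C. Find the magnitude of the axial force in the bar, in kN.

Free thermal expansion of the whole bar: Σ αᵢΔT Lᵢ = 11.7×10⁻⁶×94×850 + 17.3×10⁻⁶×94×825 = 2.276 mm.
Since the ends are fixed, an axial force P builds up, equal in every segment, with P · Σ Lᵢ/(AᵢEᵢ) = δ_free.
Σ Lᵢ/(AᵢEᵢ) = 850/(280×27×10³) + 825/(2450×114×10³) = 0.0001154 mm/N.
P = 2.276 / 0.0001154 = 19730 N = 19.73 kN, compressive.

P ≈ 19.7 kN (compressive)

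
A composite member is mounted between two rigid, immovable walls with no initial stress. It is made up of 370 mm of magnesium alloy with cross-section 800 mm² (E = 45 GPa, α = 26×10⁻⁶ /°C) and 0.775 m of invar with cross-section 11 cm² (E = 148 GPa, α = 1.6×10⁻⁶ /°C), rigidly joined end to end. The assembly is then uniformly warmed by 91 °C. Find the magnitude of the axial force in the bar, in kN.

P ≈ 65.7 kN (compressive)

Free thermal expansion of the whole bar: Σ αᵢΔT Lᵢ = 26×10⁻⁶×91×370 + 1.6×10⁻⁶×91×775 = 0.9883 mm.
The rigid supports impose zero overall length change; the single axial force P common to all segments must satisfy P Σ Lᵢ/(AᵢEᵢ) = δ_free.
Σ Lᵢ/(AᵢEᵢ) = 370/(800×45×10³) + 775/(1100×148×10³) = 1.504×10⁻⁵ mm/N.
So P = 0.9883 / 1.504×10⁻⁵ = 65.72 kN, compressive.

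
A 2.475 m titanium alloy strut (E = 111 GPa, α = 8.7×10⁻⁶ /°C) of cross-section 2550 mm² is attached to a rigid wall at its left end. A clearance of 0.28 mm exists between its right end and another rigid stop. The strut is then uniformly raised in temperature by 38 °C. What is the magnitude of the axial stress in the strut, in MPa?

If the wall were absent the strut would grow by αΔT L = 8.7×10⁻⁶ × 38 × 2475 = 0.8182 mm.
After closing the 0.28 mm clearance, 0.8182 − 0.28 = 0.5382 mm of expansion remains to be suppressed by the wall.
So σ = E(δ_free − g)/L = 111×10³ × 0.5382/2475 = 24.14 MPa.

σ ≈ 24.1 MPa (compressive)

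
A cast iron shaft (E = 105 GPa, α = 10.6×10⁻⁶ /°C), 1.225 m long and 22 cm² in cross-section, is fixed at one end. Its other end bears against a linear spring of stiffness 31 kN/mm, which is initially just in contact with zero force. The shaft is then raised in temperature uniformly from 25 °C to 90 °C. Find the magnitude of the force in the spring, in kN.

The unrestrained thermal change is αΔT L = 10.6×10⁻⁶ × 65 × 1225 = 0.844 mm.
With a force P in the spring, the elastic change of the shaft is PL/(AE) and that of the spring is P/k; compatibility requires their sum to equal δ_free.
So P = δ_free / [L/(AE) + 1/k] = 0.844 / [ 1225/(2200×105×10³) + 1/(31×10³) ].
P = 0.844 / 3.756×10⁻⁵ = 22470 N.

P ≈ 22.5 kN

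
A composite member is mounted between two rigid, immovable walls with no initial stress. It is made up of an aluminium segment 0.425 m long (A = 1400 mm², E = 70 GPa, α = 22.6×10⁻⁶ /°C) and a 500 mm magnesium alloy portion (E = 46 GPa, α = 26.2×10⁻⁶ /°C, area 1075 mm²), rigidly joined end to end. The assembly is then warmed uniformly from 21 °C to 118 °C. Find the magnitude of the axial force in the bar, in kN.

P ≈ 152 kN (compressive)

With the walls removed the bar would change length by δ_free = Σ αᵢΔT Lᵢ = 22.6×10⁻⁶×97×425 + 26.2×10⁻⁶×97×500 = 2.202 mm.
The walls prevent any net length change, so an axial force P (same in every segment) develops. Compatibility: P · Σ Lᵢ/(AᵢEᵢ) = δ_free.
Σ Lᵢ/(AᵢEᵢ) = 425/(1400×70×10³) + 500/(1075×46×10³) = 1.445×10⁻⁵ mm/N.
So P = 2.202 / 1.445×10⁻⁵ = 152.4 kN, compressive.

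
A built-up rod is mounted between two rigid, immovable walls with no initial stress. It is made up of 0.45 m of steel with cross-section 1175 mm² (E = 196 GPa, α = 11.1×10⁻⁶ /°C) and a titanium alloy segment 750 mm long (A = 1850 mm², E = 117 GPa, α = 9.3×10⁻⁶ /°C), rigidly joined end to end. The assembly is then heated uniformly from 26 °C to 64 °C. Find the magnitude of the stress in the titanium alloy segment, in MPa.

Free thermal expansion of the whole bar: Σ αᵢΔT Lᵢ = 11.1×10⁻⁶×38×450 + 9.3×10⁻⁶×38×750 = 0.4549 mm.
Since the ends are fixed, an axial force P builds up, equal in every segment, with P · Σ Lᵢ/(AᵢEᵢ) = δ_free.
Σ Lᵢ/(AᵢEᵢ) = 450/(1175×196×10³) + 750/(1850×117×10³) = 5.419×10⁻⁶ mm/N.
Hence P = δ_free / Σ(L/AE) = 0.4549/5.419×10⁻⁶ = 83.94 kN (compressive).
σ_{titanium alloy} = P / A = 83940 / 1850 = 45.37 MPa.

σ ≈ 45.4 MPa (compressive)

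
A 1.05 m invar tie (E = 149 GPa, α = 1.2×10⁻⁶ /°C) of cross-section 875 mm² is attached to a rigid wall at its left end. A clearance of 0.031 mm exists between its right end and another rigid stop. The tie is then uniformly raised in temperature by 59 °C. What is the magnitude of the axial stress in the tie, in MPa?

Unrestrained expansion: δ_free = αΔT L = 1.2×10⁻⁶ × 59 × 1050 = 0.07434 mm.
This exceeds the 0.031 mm gap, so the wall pushes back. The portion of expansion that must be recovered elastically is δ_free − gap = 0.07434 − 0.031 = 0.04334 mm.
Compatibility: PL/(AE) = 0.04334 mm, so σ = P/A = E × (0.04334/1050) = 6.15 MPa.

σ ≈ 6.15 MPa (compressive)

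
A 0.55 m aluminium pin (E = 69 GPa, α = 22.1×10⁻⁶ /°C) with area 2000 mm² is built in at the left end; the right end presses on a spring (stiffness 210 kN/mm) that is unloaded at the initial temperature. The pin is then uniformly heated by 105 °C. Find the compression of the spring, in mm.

If the spring were absent the pin would lengthen by αΔT L = 22.1×10⁻⁶ × 105 × 550 = 1.276 mm.
Let P be the compressive force at the spring. The pin shortens elastically by PL/(AE) and the spring compresses by P/k; together these equal δ_free.
So P = δ_free / [L/(AE) + 1/k] = 1.276 / [ 550/(2000×69×10³) + 1/(210×10³) ].
P = 1.276 / 8.747×10⁻⁶ = 145900 N.
Spring compression = P/k = 145900/(210×10³) = 0.6948 mm.

δ ≈ 0.695 mm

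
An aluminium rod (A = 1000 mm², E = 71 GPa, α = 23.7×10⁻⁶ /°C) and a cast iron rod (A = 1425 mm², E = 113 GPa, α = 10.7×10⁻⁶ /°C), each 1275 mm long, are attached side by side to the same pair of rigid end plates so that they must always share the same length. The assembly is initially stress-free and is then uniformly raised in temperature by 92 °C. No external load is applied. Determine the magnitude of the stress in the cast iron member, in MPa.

σ ≈ 41.4 MPa (tensile)

Equilibrium of a rigid end plate with no external load gives equal and opposite internal forces ±P in the two members. Since α_{aluminium} > α_{cast iron}, heating drives the aluminium into compression and the cast iron into tension.
Setting the final lengths equal and cancelling L: (α₁ − α₂)ΔT = P/(A₁E₁) + P/(A₂E₂).
|α₁ − α₂|·ΔT = 13×10⁻⁶ × 92 = 0.001196.
1/(A₁E₁) + 1/(A₂E₂) = 1/(1000×71×10³) + 1/(1425×113×10³) = 2.029×10⁻⁸ N⁻¹.
So P = 0.001196 / 2.029×10⁻⁸ = 58.93 kN.
σ_{cast iron} = P/A₂ = 58930/1425 = 41.36 MPa, tensile.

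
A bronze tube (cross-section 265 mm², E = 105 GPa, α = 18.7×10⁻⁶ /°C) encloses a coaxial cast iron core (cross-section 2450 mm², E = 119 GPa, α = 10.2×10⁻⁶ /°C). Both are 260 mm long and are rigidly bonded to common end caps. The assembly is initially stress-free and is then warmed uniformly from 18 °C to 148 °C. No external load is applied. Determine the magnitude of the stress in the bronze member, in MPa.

σ ≈ 106 MPa (compressive)

The bronze has the larger α, so on heating it would change length more than the cast iron if both were free. The rigid plates force a common final length, so the bronze is put into compression and the cast iron into tension, with equal and opposite forces P (no external load).
Compatibility of the two members (thermal + elastic change equal): (α₁ − α₂)ΔT = P·[1/(A₁E₁) + 1/(A₂E₂)].
|α₁ − α₂|·ΔT = 8.5×10⁻⁶ × 130 = 0.001105.
1/(A₁E₁) + 1/(A₂E₂) = 1/(265×105×10³) + 1/(2450×119×10³) = 3.937×10⁻⁸ N⁻¹.
So P = 0.001105 / 3.937×10⁻⁸ = 28.07 kN.
σ_{bronze} = P/A₁ = 28070/265 = 105.9 MPa, compressive.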